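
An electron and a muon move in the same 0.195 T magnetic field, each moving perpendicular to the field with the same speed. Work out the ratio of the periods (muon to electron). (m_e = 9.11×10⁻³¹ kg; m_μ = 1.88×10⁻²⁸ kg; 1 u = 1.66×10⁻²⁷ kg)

ratio ≈ 206

T = 2πm/(qB) is independent of speed, so T₂/T₁ = (m₂/q₂)/(m₁/q₁).
T_{muon}/T_{electron} = (1.88×10^-28/1e) / (9.11×10^-31/1e) = 206.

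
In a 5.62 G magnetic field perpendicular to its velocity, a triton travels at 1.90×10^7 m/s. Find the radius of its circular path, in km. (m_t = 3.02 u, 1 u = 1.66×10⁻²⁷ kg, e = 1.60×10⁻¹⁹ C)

r ≈ 1.06 km

The magnetic force provides the centripetal force: qvB = mv²/r, so r = mv/(qB).
r = (5.01×10^-27 kg)(1.90×10^7 m/s) / [(1×1.60×10^-19 C)(5.62×10^-4 T)] = 1060 m.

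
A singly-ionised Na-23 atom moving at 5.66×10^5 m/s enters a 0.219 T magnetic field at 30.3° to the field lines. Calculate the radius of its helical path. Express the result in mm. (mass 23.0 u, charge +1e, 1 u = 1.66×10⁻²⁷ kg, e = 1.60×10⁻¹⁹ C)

r ≈ 311 mm

Only the perpendicular component v⊥ = v sin30.3° = 2.86×10^5 m/s is bent by the field.
r = m v⊥ /(qB) = (3.82×10^-26)(2.86×10^5) / [(1×1.60×10^-19)(0.219)] = 0.311 m.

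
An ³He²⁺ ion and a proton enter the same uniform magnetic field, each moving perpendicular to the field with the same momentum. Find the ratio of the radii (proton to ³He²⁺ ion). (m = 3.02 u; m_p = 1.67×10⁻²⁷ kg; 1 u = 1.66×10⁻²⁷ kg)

r = p/(qB) ⇒ at equal p, r ∝ 1/q.
r_{proton}/r_{³He²⁺ ion} = 2.00.

ratio ≈ 2.00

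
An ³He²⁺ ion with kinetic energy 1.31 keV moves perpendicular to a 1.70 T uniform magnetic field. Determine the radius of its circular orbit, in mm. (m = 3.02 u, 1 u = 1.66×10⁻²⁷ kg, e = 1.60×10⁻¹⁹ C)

r ≈ 2.66 mm

Convert the energy: K = 1.31 keV = 2.10×10^-16 J.
v = √(2K/m) = √(2·2.10×10^-16/5.01×10^-27) = 2.89×10^5 m/s.
r = mv/(qB) = (5.01×10^-27)(2.89×10^5) / [(2×1.60×10^-19)(1.70)] = 2.66×10^-3 m.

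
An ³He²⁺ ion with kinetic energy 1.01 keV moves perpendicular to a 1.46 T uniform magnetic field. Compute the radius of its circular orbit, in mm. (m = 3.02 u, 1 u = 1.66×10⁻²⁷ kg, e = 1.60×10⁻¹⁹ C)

Convert the energy: K = 1.01 keV = 1.62×10^-16 J.
v = √(2K/m) = √(2·1.62×10^-16/5.01×10^-27) = 2.54×10^5 m/s.
r = mv/(qB) = (5.01×10^-27)(2.54×10^5) / [(2×1.60×10^-19)(1.46)] = 2.72×10^-3 m.

r ≈ 2.72 mm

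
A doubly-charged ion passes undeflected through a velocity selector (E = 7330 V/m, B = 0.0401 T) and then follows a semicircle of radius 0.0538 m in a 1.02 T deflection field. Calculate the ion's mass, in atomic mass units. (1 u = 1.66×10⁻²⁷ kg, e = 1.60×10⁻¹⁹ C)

m ≈ 57.9 u

v = E/B₁ = 1.83×10^5 m/s.
From r = mv/(qB₂), m = qB₂r/v = (2×1.60×10^-19)(1.02)(0.0538) / (1.83×10^5) = 9.61×10^-26 kg.
In atomic mass units: m = 9.61×10^-26 / 1.66×10^-27 = 57.9 u.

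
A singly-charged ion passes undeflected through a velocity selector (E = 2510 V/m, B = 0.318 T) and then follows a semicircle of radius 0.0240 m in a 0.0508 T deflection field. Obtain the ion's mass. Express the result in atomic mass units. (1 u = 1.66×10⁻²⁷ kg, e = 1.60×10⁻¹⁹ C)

m ≈ 14.9 u

v = E/B₁ = 7890 m/s.
From r = mv/(qB₂), m = qB₂r/v = (1×1.60×10^-19)(0.0508)(0.0240) / (7890) = 2.47×10^-26 kg.
In atomic mass units: m = 2.47×10^-26 / 1.66×10^-27 = 14.9 u.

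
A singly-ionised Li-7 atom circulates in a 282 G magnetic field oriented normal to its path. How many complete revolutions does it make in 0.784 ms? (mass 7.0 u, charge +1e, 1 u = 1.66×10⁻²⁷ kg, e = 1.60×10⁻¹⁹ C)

N = 48

T = 2πm/(qB) = 2π(1.162×10^-26) / [(1×1.60×10^-19)(0.0282)] = 1.6181×10^-5 s.
N = t/T = 7.84×10^-4 / 1.6181×10^-5 ≈ 48.45, so 48 complete revolutions.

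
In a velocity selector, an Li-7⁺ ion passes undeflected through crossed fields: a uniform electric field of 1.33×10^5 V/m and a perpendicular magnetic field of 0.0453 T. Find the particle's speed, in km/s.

v ≈ 2940 km/s

For zero net force, qE = qvB, so v = E/B.
v = (1.33×10^5) / (0.0453) = 2.94×10^6 m/s.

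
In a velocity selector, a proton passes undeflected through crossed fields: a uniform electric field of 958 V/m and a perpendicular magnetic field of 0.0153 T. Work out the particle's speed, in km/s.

v ≈ 62.6 km/s

For zero net force, qE = qvB, so v = E/B.
v = (958) / (0.0153) = 6.26×10^4 m/s.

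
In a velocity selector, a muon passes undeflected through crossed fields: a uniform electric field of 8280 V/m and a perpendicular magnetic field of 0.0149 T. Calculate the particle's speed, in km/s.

For zero net force, qE = qvB, so v = E/B.
v = (8280) / (0.0149) = 5.56×10^5 m/s.

v ≈ 556 km/s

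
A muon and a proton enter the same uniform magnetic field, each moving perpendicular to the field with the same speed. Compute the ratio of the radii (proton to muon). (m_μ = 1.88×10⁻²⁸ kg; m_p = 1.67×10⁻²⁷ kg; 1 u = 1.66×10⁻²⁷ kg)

ratio ≈ 8.88

r = mv/(qB) ⇒ at equal v, r ∝ m/q.
r_{proton}/r_{muon} = 8.88.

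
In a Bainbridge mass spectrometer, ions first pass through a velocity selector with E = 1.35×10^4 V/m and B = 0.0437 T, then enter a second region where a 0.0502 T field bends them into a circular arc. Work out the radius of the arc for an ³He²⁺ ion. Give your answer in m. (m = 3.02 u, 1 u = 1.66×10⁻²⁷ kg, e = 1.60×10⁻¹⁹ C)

r ≈ 0.0964 m

The selector passes v = E/B = 1.35×10^4/0.0437 = 3.09×10^5 m/s.
In the deflection region, r = mv/(qB₂) = (5.01×10^-27)(3.09×10^5) / [(2×1.60×10^-19)(0.0502)] = 0.0964 m.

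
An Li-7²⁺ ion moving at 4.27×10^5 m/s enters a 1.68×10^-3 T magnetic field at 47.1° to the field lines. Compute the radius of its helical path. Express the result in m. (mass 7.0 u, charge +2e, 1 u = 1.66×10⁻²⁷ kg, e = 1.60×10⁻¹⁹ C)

Only the perpendicular component v⊥ = v sin47.1° = 3.13×10^5 m/s is bent by the field.
r = m v⊥ /(qB) = (1.16×10^-26)(3.13×10^5) / [(2×1.60×10^-19)(1.68×10^-3)] = 6.76 m.

r ≈ 6.76 m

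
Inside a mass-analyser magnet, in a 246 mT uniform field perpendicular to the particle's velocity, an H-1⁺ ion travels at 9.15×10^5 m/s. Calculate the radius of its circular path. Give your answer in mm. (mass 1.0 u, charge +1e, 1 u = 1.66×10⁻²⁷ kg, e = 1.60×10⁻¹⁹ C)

r ≈ 38.6 mm

The magnetic force provides the centripetal force: qvB = mv²/r, so r = mv/(qB).
r = (1.66×10^-27 kg)(9.15×10^5 m/s) / [(1×1.60×10^-19 C)(0.246 T)] = 0.0386 m.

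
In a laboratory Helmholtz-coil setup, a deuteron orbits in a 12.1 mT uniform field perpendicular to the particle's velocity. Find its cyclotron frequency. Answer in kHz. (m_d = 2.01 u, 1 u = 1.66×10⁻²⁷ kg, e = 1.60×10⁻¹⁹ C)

f ≈ 92.3 kHz

f = qB/(2πm) = (1×1.60×10^-19)(0.0121) / [2π(3.34×10^-27)] = 9.23×10^4 Hz.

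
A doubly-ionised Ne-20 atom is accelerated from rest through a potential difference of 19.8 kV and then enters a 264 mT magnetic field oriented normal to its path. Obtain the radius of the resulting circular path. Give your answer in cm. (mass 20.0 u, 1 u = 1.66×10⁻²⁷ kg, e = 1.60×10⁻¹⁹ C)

The kinetic energy gained is K = qV = (2×1.60×10^-19)(1.98×10^4) = 6.34×10^-15 J.
v = √(2K/m) = 6.18×10^5 m/s.
r = mv/(qB) = (3.32×10^-26)(6.18×10^5) / [(2×1.60×10^-19)(0.264)] = 0.243 m.

r ≈ 24.3 cm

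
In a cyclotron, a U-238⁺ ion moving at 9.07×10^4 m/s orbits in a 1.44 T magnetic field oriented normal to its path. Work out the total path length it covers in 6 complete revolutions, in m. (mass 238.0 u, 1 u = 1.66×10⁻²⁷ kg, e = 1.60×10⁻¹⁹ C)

L ≈ 5.86 m

r = mv/(qB) = 0.156 m, so one revolution covers 2πr = 0.977 m.
In 6 revolutions: L = 6·2πr = 5.86 m.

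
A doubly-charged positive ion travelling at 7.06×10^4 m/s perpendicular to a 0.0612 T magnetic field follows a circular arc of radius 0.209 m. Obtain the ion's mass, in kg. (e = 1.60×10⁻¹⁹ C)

qvB = mv²/r ⇒ m = qBr/v.
m = (2×1.60×10^-19)(0.0612)(0.209) / (7.06×10^4) = 5.80×10^-26 kg.

m ≈ 5.80×10^-26 kg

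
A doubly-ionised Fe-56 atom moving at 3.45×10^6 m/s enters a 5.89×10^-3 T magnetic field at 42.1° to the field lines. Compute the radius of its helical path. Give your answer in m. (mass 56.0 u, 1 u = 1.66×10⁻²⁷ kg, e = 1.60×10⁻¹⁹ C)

r ≈ 114 m

Only the perpendicular component v⊥ = v sin42.1° = 2.31×10^6 m/s is bent by the field.
r = m v⊥ /(qB) = (9.30×10^-26)(2.31×10^6) / [(2×1.60×10^-19)(5.89×10^-3)] = 114 m.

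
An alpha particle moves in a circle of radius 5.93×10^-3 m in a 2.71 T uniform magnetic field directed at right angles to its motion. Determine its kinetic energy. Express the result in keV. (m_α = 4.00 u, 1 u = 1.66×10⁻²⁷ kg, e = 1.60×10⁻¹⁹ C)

v = qBr/m = (2×1.60×10^-19)(2.71)(5.93×10^-3) / (6.64×10^-27) = 7.74×10^5 m/s.
K = ½mv² = 0.5·(6.64×10^-27)·(7.74×10^5)² = 1.99×10^-15 J = 12.4 keV.

K ≈ 12.4 keV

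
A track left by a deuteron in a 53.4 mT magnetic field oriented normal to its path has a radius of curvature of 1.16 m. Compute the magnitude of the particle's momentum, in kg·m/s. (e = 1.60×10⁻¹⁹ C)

p ≈ 9.91×10^-21 kg·m/s

Since qvB = mv²/r, the momentum p = mv = qBr.
p = (1×1.60×10^-19)(0.0534)(1.16) = 9.91×10^-21 kg·m/s.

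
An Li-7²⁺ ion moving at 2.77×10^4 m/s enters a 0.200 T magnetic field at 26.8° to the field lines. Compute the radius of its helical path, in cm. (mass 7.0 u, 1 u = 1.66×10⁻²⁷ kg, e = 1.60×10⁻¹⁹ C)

r ≈ 0.227 cm

Only the perpendicular component v⊥ = v sin26.8° = 1.25×10^4 m/s is bent by the field.
r = m v⊥ /(qB) = (1.16×10^-26)(1.25×10^4) / [(2×1.60×10^-19)(0.200)] = 2.27×10^-3 m.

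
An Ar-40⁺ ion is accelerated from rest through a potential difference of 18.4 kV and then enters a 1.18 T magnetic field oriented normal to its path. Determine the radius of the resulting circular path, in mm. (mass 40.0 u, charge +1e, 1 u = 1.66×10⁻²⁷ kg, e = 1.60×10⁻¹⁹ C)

The kinetic energy gained is K = qV = (1×1.60×10^-19)(1.84×10^4) = 2.94×10^-15 J.
v = √(2K/m) = 2.98×10^5 m/s.
r = mv/(qB) = (6.64×10^-26)(2.98×10^5) / [(1×1.60×10^-19)(1.18)] = 0.105 m.

r ≈ 105 mm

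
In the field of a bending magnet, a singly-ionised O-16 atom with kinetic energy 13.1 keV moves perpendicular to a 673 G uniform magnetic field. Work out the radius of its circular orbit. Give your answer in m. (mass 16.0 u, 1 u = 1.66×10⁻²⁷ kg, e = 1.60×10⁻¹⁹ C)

Convert the energy: K = 13.1 keV = 2.10×10^-15 J.
v = √(2K/m) = √(2·2.10×10^-15/2.66×10^-26) = 3.97×10^5 m/s.
r = mv/(qB) = (2.66×10^-26)(3.97×10^5) / [(1×1.60×10^-19)(0.0673)] = 0.980 m.

r ≈ 0.980 m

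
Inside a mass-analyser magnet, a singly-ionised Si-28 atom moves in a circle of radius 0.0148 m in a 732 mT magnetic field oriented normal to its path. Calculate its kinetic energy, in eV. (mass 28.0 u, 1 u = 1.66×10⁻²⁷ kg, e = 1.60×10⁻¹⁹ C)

K ≈ 202 eV

v = qBr/m = (1×1.60×10^-19)(0.732)(0.0148) / (4.65×10^-26) = 3.73×10^4 m/s.
K = ½mv² = 0.5·(4.65×10^-26)·(3.73×10^4)² = 3.23×10^-17 J = 202 eV.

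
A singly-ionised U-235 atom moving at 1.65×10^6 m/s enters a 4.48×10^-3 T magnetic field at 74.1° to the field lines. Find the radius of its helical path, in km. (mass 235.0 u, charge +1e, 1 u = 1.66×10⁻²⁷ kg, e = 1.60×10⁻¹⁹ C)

Only the perpendicular component v⊥ = v sin74.1° = 1.59×10^6 m/s is bent by the field.
r = m v⊥ /(qB) = (3.90×10^-25)(1.59×10^6) / [(1×1.60×10^-19)(4.48×10^-3)] = 864 m.

r ≈ 0.864 km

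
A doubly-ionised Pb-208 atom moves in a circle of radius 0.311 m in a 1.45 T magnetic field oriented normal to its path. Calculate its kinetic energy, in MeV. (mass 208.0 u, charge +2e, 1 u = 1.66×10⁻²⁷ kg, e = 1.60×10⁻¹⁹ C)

v = qBr/m = (2×1.60×10^-19)(1.45)(0.311) / (3.45×10^-25) = 4.18×10^5 m/s.
K = ½mv² = 0.5·(3.45×10^-25)·(4.18×10^5)² = 3.02×10^-14 J = 0.188 MeV.

K ≈ 0.188 MeV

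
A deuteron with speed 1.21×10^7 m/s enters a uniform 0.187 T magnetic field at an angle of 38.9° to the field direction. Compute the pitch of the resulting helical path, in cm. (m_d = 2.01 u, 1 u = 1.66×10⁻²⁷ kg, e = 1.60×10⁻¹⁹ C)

pitch ≈ 660 cm

The velocity component along B is v∥ = v cos38.9° = 9.42×10^6 m/s.
The cyclotron period T = 2πm/(qB) = 7.01×10^-7 s is set by m, q, B alone.
Pitch = v∥·T = (9.42×10^6)(7.01×10^-7) = 6.60 m.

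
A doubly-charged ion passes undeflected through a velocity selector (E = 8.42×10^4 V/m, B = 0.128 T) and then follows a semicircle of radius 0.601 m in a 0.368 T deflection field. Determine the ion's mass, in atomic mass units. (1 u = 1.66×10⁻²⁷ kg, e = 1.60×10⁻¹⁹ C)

m ≈ 64.8 u

v = E/B₁ = 6.58×10^5 m/s.
From r = mv/(qB₂), m = qB₂r/v = (2×1.60×10^-19)(0.368)(0.601) / (6.58×10^5) = 1.08×10^-25 kg.
In atomic mass units: m = 1.08×10^-25 / 1.66×10^-27 = 64.8 u.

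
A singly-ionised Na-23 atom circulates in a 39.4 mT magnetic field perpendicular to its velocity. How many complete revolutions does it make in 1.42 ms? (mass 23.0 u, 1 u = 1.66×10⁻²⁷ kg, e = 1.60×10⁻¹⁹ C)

T = 2πm/(qB) = 2π(3.818×10^-26) / [(1×1.60×10^-19)(0.0394)] = 3.8054×10^-5 s.
N = t/T = 1.42×10^-3 / 3.8054×10^-5 ≈ 37.32, so 37 complete revolutions.

N = 37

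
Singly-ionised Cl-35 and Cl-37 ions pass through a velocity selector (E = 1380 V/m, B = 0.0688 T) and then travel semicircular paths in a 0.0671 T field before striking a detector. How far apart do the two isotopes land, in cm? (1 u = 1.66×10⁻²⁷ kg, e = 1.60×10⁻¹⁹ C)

Δd ≈ 1.24 cm

Both emerge at v = E/B₁ = 2.01×10^4 m/s.
r = mv/(qB₂), so r₁ = 0.10855 m and r₂ = 0.11475 m, giving Δr = 6.20×10^-3 m.
After a semicircle each ion lands a diameter 2r from the entry slit, so the separation is 2Δr = 0.0124 m.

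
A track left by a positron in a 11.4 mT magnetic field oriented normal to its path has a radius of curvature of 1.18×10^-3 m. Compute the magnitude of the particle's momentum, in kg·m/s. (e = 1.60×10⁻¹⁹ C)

p ≈ 2.15×10^-24 kg·m/s

Since qvB = mv²/r, the momentum p = mv = qBr.
p = (1×1.60×10^-19)(0.0114)(1.18×10^-3) = 2.15×10^-24 kg·m/s.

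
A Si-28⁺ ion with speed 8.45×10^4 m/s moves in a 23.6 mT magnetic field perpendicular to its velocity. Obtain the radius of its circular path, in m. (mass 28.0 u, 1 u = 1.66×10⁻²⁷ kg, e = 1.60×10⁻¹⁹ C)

The magnetic force provides the centripetal force: qvB = mv²/r, so r = mv/(qB).
r = (4.65×10^-26 kg)(8.45×10^4 m/s) / [(1×1.60×10^-19 C)(0.0236 T)] = 1.04 m.

r ≈ 1.04 m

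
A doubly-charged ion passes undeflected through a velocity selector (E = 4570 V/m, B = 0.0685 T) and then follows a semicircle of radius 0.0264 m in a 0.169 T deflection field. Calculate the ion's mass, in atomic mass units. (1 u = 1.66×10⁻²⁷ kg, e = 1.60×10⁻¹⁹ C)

m ≈ 12.9 u

v = E/B₁ = 6.67×10^4 m/s.
From r = mv/(qB₂), m = qB₂r/v = (2×1.60×10^-19)(0.169)(0.0264) / (6.67×10^4) = 2.14×10^-26 kg.
In atomic mass units: m = 2.14×10^-26 / 1.66×10^-27 = 12.9 u.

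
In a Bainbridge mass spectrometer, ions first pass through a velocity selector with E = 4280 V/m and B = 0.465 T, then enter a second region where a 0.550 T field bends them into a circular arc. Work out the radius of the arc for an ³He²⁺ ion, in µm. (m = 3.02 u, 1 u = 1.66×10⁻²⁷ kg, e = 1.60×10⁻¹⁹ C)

r ≈ 262 µm

The selector passes v = E/B = 4280/0.465 = 9200 m/s.
In the deflection region, r = mv/(qB₂) = (5.01×10^-27)(9200) / [(2×1.60×10^-19)(0.550)] = 2.62×10^-4 m.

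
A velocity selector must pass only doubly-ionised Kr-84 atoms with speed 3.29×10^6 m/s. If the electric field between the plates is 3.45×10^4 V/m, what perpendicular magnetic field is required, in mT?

B ≈ 10.5 mT

qE = qvB ⇒ B = E/v = (3.45×10^4) / (3.29×10^6) = 0.0105 T.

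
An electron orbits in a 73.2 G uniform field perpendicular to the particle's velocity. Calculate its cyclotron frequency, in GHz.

f = qB/(2πm) = (1×1.60×10^-19)(7.32×10^-3) / [2π(9.11×10^-31)] = 2.05×10^8 Hz.

f ≈ 0.205 GHz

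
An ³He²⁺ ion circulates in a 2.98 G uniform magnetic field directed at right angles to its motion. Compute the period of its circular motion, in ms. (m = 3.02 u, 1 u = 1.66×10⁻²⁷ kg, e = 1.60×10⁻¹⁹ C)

T ≈ 0.330 ms

The cyclotron period is independent of speed: T = 2πm/(qB).
T = 2π(5.01×10^-27) / [(2×1.60×10^-19)(2.98×10^-4)] = 3.30×10^-4 s.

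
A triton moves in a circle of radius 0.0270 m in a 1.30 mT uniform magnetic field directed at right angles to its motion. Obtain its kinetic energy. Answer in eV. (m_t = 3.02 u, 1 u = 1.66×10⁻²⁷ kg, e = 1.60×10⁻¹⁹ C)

K ≈ 0.0197 eV

v = qBr/m = (1×1.60×10^-19)(1.30×10^-3)(0.0270) / (5.01×10^-27) = 1120 m/s.
K = ½mv² = 0.5·(5.01×10^-27)·(1120)² = 3.15×10^-21 J = 0.0197 eV.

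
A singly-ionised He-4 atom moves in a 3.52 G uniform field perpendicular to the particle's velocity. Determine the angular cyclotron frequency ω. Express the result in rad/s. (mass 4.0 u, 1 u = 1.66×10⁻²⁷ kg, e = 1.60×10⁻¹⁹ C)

ω = qB/m = (1×1.60×10^-19)(3.52×10^-4) / (6.64×10^-27) = 8480 rad/s.

ω ≈ 8480 rad/s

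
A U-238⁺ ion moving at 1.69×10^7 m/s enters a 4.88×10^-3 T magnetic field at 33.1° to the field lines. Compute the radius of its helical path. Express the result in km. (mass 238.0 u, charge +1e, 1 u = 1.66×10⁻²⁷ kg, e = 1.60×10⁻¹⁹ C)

r ≈ 4.67 km

Only the perpendicular component v⊥ = v sin33.1° = 9.23×10^6 m/s is bent by the field.
r = m v⊥ /(qB) = (3.95×10^-25)(9.23×10^6) / [(1×1.60×10^-19)(4.88×10^-3)] = 4670 m.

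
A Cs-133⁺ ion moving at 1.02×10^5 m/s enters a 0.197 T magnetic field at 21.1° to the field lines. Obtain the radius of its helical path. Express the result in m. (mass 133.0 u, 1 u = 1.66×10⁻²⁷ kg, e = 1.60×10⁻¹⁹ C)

Only the perpendicular component v⊥ = v sin21.1° = 3.67×10^4 m/s is bent by the field.
r = m v⊥ /(qB) = (2.21×10^-25)(3.67×10^4) / [(1×1.60×10^-19)(0.197)] = 0.257 m.

r ≈ 0.257 m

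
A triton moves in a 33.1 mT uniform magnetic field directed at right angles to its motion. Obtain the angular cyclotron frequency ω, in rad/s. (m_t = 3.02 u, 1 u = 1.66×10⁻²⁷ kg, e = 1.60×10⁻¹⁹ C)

ω = qB/m = (1×1.60×10^-19)(0.0331) / (5.01×10^-27) = 1.06×10^6 rad/s.

ω ≈ 1.06×10^6 rad/s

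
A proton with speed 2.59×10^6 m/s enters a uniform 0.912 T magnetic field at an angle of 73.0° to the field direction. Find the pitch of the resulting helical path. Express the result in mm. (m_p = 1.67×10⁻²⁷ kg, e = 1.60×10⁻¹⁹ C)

The velocity component along B is v∥ = v cos73.0° = 7.57×10^5 m/s.
The cyclotron period T = 2πm/(qB) = 7.19×10^-8 s is set by m, q, B alone.
Pitch = v∥·T = (7.57×10^5)(7.19×10^-8) = 0.0545 m.

pitch ≈ 54.5 mm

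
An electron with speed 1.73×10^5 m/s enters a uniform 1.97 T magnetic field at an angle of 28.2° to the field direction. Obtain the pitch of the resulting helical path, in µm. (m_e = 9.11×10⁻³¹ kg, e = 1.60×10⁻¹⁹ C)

The velocity component along B is v∥ = v cos28.2° = 1.52×10^5 m/s.
The cyclotron period T = 2πm/(qB) = 1.82×10^-11 s is set by m, q, B alone.
Pitch = v∥·T = (1.52×10^5)(1.82×10^-11) = 2.77×10^-6 m.

pitch ≈ 2.77 µm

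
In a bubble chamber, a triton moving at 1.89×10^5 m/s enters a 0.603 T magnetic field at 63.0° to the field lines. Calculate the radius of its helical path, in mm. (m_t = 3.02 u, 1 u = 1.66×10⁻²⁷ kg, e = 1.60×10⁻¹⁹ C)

Only the perpendicular component v⊥ = v sin63.0° = 1.68×10^5 m/s is bent by the field.
r = m v⊥ /(qB) = (5.01×10^-27)(1.68×10^5) / [(1×1.60×10^-19)(0.603)] = 8.75×10^-3 m.

r ≈ 8.75 mm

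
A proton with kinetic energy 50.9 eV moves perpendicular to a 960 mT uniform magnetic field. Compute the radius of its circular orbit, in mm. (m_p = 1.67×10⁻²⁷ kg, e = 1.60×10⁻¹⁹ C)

r ≈ 1.07 mm

Convert the energy: K = 50.9 eV = 8.14×10^-18 J.
v = √(2K/m) = √(2·8.14×10^-18/1.67×10^-27) = 9.88×10^4 m/s.
r = mv/(qB) = (1.67×10^-27)(9.88×10^4) / [(1×1.60×10^-19)(0.960)] = 1.07×10^-3 m.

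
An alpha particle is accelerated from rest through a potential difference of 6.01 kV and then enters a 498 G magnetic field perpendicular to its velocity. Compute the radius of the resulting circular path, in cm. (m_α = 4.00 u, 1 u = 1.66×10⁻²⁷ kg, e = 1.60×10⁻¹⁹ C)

r ≈ 31.7 cm

The kinetic energy gained is K = qV = (2×1.60×10^-19)(6010) = 1.92×10^-15 J.
v = √(2K/m) = 7.61×10^5 m/s.
r = mv/(qB) = (6.64×10^-27)(7.61×10^5) / [(2×1.60×10^-19)(0.0498)] = 0.317 m.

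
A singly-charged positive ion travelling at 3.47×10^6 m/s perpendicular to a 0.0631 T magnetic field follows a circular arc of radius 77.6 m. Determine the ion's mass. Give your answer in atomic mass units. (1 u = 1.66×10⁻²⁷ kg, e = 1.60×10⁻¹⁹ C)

qvB = mv²/r ⇒ m = qBr/v.
m = (1×1.60×10^-19)(0.0631)(77.6) / (3.47×10^6) = 2.26×10^-25 kg = 136 u.

m ≈ 136 u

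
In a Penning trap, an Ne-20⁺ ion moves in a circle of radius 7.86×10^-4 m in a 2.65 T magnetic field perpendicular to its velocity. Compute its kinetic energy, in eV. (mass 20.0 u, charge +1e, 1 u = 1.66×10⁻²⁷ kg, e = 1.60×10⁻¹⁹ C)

v = qBr/m = (1×1.60×10^-19)(2.65)(7.86×10^-4) / (3.32×10^-26) = 1.00×10^4 m/s.
K = ½mv² = 0.5·(3.32×10^-26)·(1.00×10^4)² = 1.67×10^-18 J = 10.5 eV.

K ≈ 10.5 eV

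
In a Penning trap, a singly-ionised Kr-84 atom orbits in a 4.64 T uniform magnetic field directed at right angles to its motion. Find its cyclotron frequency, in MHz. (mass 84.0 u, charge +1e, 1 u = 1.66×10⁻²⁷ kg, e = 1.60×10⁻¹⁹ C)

f = qB/(2πm) = (1×1.60×10^-19)(4.64) / [2π(1.39×10^-25)] = 8.47×10^5 Hz.

f ≈ 0.847 MHz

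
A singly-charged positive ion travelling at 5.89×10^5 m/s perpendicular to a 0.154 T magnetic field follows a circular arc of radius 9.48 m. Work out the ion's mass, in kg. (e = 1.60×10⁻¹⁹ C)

m ≈ 3.97×10^-25 kg

qvB = mv²/r ⇒ m = qBr/v.
m = (1×1.60×10^-19)(0.154)(9.48) / (5.89×10^5) = 3.97×10^-25 kg.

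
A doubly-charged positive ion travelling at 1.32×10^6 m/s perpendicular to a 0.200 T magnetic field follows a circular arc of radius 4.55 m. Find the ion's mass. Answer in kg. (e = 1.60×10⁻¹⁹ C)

m ≈ 2.21×10^-25 kg

qvB = mv²/r ⇒ m = qBr/v.
m = (2×1.60×10^-19)(0.200)(4.55) / (1.32×10^6) = 2.21×10^-25 kg.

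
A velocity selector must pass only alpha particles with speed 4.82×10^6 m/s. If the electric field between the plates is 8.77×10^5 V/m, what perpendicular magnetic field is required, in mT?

qE = qvB ⇒ B = E/v = (8.77×10^5) / (4.82×10^6) = 0.182 T.

B ≈ 182 mT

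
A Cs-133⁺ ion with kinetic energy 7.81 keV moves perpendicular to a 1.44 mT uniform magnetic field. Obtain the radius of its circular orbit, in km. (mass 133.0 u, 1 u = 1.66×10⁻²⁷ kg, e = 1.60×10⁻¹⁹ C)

Convert the energy: K = 7.81 keV = 1.25×10^-15 J.
v = √(2K/m) = √(2·1.25×10^-15/2.21×10^-25) = 1.06×10^5 m/s.
r = mv/(qB) = (2.21×10^-25)(1.06×10^5) / [(1×1.60×10^-19)(1.44×10^-3)] = 102 m.

r ≈ 0.102 km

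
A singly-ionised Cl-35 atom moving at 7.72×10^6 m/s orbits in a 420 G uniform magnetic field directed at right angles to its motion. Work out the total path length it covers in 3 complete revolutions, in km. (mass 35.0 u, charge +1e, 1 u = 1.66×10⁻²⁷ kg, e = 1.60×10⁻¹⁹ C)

r = mv/(qB) = 66.7 m, so one revolution covers 2πr = 419 m.
In 3 revolutions: L = 3·2πr = 1260 m.

L ≈ 1.26 km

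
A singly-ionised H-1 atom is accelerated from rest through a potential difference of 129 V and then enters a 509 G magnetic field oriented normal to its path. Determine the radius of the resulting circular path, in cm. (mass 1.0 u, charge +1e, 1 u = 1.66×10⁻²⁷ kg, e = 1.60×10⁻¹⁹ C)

The kinetic energy gained is K = qV = (1×1.60×10^-19)(129) = 2.06×10^-17 J.
v = √(2K/m) = 1.58×10^5 m/s.
r = mv/(qB) = (1.66×10^-27)(1.58×10^5) / [(1×1.60×10^-19)(0.0509)] = 0.0321 m.

r ≈ 3.21 cm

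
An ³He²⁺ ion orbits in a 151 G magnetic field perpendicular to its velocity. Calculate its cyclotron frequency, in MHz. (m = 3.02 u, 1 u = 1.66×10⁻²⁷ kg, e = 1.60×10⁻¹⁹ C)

f = qB/(2πm) = (2×1.60×10^-19)(0.0151) / [2π(5.01×10^-27)] = 1.53×10^5 Hz.

f ≈ 0.153 MHz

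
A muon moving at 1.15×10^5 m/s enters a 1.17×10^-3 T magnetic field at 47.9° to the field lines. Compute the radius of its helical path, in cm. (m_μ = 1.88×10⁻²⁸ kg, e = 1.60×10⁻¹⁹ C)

Only the perpendicular component v⊥ = v sin47.9° = 8.53×10^4 m/s is bent by the field.
r = m v⊥ /(qB) = (1.88×10^-28)(8.53×10^4) / [(1×1.60×10^-19)(1.17×10^-3)] = 0.0857 m.

r ≈ 8.57 cm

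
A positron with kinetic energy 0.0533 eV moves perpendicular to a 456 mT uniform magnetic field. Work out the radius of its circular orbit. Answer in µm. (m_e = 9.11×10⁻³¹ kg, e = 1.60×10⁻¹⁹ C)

r ≈ 1.71 µm

Convert the energy: K = 0.0533 eV = 8.53×10^-21 J.
v = √(2K/m) = √(2·8.53×10^-21/9.11×10^-31) = 1.37×10^5 m/s.
r = mv/(qB) = (9.11×10^-31)(1.37×10^5) / [(1×1.60×10^-19)(0.456)] = 1.71×10^-6 m.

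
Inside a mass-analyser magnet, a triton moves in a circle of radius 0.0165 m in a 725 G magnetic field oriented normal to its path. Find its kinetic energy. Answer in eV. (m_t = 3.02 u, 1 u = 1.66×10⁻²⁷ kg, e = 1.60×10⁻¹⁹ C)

K ≈ 22.8 eV

v = qBr/m = (1×1.60×10^-19)(0.0725)(0.0165) / (5.01×10^-27) = 3.82×10^4 m/s.
K = ½mv² = 0.5·(5.01×10^-27)·(3.82×10^4)² = 3.65×10^-18 J = 22.8 eV.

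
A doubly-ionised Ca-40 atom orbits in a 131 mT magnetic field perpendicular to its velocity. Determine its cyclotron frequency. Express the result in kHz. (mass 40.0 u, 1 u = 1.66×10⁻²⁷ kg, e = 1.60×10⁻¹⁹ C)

f = qB/(2πm) = (2×1.60×10^-19)(0.131) / [2π(6.64×10^-26)] = 1.00×10^5 Hz.

f ≈ 100 kHz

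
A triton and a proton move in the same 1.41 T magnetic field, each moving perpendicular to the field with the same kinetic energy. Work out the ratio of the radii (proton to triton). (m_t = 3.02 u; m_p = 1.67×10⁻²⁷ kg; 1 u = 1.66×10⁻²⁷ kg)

ratio ≈ 0.577

r = √(2mK)/(qB) ⇒ at equal K, r ∝ √m/q.
r_{proton}/r_{triton} = 0.577.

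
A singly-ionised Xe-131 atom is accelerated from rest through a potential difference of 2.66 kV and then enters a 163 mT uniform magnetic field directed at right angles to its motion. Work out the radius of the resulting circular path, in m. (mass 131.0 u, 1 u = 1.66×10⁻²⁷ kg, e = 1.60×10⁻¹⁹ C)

r ≈ 0.522 m

The kinetic energy gained is K = qV = (1×1.60×10^-19)(2660) = 4.26×10^-16 J.
v = √(2K/m) = 6.26×10^4 m/s.
r = mv/(qB) = (2.17×10^-25)(6.26×10^4) / [(1×1.60×10^-19)(0.163)] = 0.522 m.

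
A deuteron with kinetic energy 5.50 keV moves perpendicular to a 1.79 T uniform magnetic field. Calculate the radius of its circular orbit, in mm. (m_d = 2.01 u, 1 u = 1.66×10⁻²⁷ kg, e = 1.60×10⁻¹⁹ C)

r ≈ 8.46 mm

Convert the energy: K = 5.50 keV = 8.80×10^-16 J.
v = √(2K/m) = √(2·8.80×10^-16/3.34×10^-27) = 7.26×10^5 m/s.
r = mv/(qB) = (3.34×10^-27)(7.26×10^5) / [(1×1.60×10^-19)(1.79)] = 8.46×10^-3 m.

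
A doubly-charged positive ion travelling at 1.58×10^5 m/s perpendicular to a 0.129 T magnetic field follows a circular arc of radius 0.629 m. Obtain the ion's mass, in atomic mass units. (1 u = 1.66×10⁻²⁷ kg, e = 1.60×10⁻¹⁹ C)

m ≈ 99.0 u

qvB = mv²/r ⇒ m = qBr/v.
m = (2×1.60×10^-19)(0.129)(0.629) / (1.58×10^5) = 1.64×10^-25 kg = 99.0 u.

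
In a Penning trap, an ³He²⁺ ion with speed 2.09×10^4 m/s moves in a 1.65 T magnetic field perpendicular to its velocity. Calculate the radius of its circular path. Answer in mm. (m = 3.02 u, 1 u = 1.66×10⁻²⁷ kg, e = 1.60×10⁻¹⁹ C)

The magnetic force provides the centripetal force: qvB = mv²/r, so r = mv/(qB).
r = (5.01×10^-27 kg)(2.09×10^4 m/s) / [(2×1.60×10^-19 C)(1.65 T)] = 1.98×10^-4 m.

r ≈ 0.198 mm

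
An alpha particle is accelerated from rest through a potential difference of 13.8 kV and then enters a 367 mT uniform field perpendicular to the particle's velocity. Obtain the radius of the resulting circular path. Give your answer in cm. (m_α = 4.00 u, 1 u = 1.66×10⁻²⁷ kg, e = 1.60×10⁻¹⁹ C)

The kinetic energy gained is K = qV = (2×1.60×10^-19)(1.38×10^4) = 4.42×10^-15 J.
v = √(2K/m) = 1.15×10^6 m/s.
r = mv/(qB) = (6.64×10^-27)(1.15×10^6) / [(2×1.60×10^-19)(0.367)] = 0.0652 m.

r ≈ 6.52 cm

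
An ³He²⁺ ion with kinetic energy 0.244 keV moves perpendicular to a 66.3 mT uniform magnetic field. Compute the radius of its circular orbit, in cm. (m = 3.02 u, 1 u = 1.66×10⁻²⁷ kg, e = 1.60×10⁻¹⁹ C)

Convert the energy: K = 0.244 keV = 3.90×10^-17 J.
v = √(2K/m) = √(2·3.90×10^-17/5.01×10^-27) = 1.25×10^5 m/s.
r = mv/(qB) = (5.01×10^-27)(1.25×10^5) / [(2×1.60×10^-19)(0.0663)] = 0.0295 m.

r ≈ 2.95 cm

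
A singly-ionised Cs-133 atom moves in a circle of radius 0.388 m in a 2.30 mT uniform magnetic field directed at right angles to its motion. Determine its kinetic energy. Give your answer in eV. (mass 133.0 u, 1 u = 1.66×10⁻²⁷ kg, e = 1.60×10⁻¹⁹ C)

v = qBr/m = (1×1.60×10^-19)(2.30×10^-3)(0.388) / (2.21×10^-25) = 647 m/s.
K = ½mv² = 0.5·(2.21×10^-25)·(647)² = 4.62×10^-20 J = 0.289 eV.

K ≈ 0.289 eV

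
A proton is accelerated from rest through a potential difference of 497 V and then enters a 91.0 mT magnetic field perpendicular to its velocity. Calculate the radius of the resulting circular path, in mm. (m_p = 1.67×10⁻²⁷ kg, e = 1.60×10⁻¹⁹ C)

The kinetic energy gained is K = qV = (1×1.60×10^-19)(497) = 7.95×10^-17 J.
v = √(2K/m) = 3.09×10^5 m/s.
r = mv/(qB) = (1.67×10^-27)(3.09×10^5) / [(1×1.60×10^-19)(0.0910)] = 0.0354 m.

r ≈ 35.4 mm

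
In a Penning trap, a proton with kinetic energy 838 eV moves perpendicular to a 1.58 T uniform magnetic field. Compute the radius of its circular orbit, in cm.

r ≈ 0.265 cm

Convert the energy: K = 838 eV = 1.34×10^-16 J.
v = √(2K/m) = √(2·1.34×10^-16/1.67×10^-27) = 4.01×10^5 m/s.
r = mv/(qB) = (1.67×10^-27)(4.01×10^5) / [(1×1.60×10^-19)(1.58)] = 2.65×10^-3 m.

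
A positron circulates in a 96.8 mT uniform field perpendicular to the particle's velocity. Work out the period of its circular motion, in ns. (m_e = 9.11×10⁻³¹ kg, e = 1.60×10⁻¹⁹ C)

T ≈ 0.370 ns

The cyclotron period is independent of speed: T = 2πm/(qB).
T = 2π(9.11×10^-31) / [(1×1.60×10^-19)(0.0968)] = 3.70×10^-10 s.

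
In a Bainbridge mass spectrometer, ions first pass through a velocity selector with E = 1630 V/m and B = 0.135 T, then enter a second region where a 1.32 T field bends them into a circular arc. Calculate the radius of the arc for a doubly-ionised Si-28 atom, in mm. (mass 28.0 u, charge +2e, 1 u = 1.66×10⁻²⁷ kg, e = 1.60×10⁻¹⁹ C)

r ≈ 1.33 mm

The selector passes v = E/B = 1630/0.135 = 1.21×10^4 m/s.
In the deflection region, r = mv/(qB₂) = (4.65×10^-26)(1.21×10^4) / [(2×1.60×10^-19)(1.32)] = 1.33×10^-3 m.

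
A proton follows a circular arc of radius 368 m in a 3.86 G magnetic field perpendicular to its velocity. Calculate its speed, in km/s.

From qvB = mv²/r, v = qBr/m.
v = (1×1.60×10^-19)(3.86×10^-4)(368) / (1.67×10^-27) = 1.36×10^7 m/s.

v ≈ 13600 km/s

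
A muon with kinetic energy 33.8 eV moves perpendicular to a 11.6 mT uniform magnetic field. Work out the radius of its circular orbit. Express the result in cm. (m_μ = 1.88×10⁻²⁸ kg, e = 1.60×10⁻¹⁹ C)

r ≈ 2.43 cm

Convert the energy: K = 33.8 eV = 5.41×10^-18 J.
v = √(2K/m) = √(2·5.41×10^-18/1.88×10^-28) = 2.40×10^5 m/s.
r = mv/(qB) = (1.88×10^-28)(2.40×10^5) / [(1×1.60×10^-19)(0.0116)] = 0.0243 m.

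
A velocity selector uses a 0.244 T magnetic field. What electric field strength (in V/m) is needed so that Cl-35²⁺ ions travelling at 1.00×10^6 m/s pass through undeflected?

E ≈ 2.44×10^5 V/m

qE = qvB ⇒ E = vB = (1.00×10^6)(0.244) = 2.44×10^5 V/m.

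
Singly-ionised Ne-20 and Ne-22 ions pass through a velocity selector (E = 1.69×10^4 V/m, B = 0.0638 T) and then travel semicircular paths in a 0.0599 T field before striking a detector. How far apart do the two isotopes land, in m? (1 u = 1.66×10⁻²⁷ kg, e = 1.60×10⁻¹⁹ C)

Both emerge at v = E/B₁ = 2.65×10^5 m/s.
r = mv/(qB₂), so r₁ = 0.91761 m and r₂ = 1.0094 m, giving Δr = 0.0918 m.
After a semicircle each ion lands a diameter 2r from the entry slit, so the separation is 2Δr = 0.184 m.

Δd ≈ 0.184 m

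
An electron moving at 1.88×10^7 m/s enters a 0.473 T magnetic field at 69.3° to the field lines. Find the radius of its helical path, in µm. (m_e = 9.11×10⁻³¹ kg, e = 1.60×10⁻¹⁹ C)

r ≈ 212 µm

Only the perpendicular component v⊥ = v sin69.3° = 1.76×10^7 m/s is bent by the field.
r = m v⊥ /(qB) = (9.11×10^-31)(1.76×10^7) / [(1×1.60×10^-19)(0.473)] = 2.12×10^-4 m.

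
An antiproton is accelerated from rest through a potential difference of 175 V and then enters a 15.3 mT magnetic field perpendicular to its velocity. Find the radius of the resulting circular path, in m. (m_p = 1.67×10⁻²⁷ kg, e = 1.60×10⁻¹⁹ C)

The kinetic energy gained is K = qV = (1×1.60×10^-19)(175) = 2.80×10^-17 J.
v = √(2K/m) = 1.83×10^5 m/s.
r = mv/(qB) = (1.67×10^-27)(1.83×10^5) / [(1×1.60×10^-19)(0.0153)] = 0.125 m.

r ≈ 0.125 m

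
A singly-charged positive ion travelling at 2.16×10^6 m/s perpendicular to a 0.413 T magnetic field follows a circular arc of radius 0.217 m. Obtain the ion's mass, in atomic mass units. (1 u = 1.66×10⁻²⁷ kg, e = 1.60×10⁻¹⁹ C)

qvB = mv²/r ⇒ m = qBr/v.
m = (1×1.60×10^-19)(0.413)(0.217) / (2.16×10^6) = 6.64×10^-27 kg = 4.00 u.

m ≈ 4.00 u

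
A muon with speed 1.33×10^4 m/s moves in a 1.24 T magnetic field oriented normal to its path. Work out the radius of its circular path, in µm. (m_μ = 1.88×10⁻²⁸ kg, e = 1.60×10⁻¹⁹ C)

The magnetic force provides the centripetal force: qvB = mv²/r, so r = mv/(qB).
r = (1.88×10^-28 kg)(1.33×10^4 m/s) / [(1×1.60×10^-19 C)(1.24 T)] = 1.26×10^-5 m.

r ≈ 12.6 µm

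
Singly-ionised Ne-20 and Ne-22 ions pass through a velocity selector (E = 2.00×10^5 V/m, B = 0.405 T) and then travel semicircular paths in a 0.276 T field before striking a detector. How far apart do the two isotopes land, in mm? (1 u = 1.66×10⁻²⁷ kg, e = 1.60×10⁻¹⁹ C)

Δd ≈ 74.3 mm

Both emerge at v = E/B₁ = 4.94×10^5 m/s.
r = mv/(qB₂), so r₁ = 0.3713 m and r₂ = 0.4084 m, giving Δr = 0.0371 m.
After a semicircle each ion lands a diameter 2r from the entry slit, so the separation is 2Δr = 0.0743 m.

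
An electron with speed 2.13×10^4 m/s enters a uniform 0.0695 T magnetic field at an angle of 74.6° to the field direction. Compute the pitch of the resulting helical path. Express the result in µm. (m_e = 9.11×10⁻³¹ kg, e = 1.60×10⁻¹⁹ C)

pitch ≈ 2.91 µm

The velocity component along B is v∥ = v cos74.6° = 5660 m/s.
The cyclotron period T = 2πm/(qB) = 5.15×10^-10 s is set by m, q, B alone.
Pitch = v∥·T = (5660)(5.15×10^-10) = 2.91×10^-6 m.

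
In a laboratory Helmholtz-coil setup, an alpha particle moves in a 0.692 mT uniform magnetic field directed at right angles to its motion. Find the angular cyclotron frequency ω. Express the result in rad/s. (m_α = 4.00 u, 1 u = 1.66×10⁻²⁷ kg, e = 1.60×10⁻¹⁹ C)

ω = qB/m = (2×1.60×10^-19)(6.92×10^-4) / (6.64×10^-27) = 3.33×10^4 rad/s.

ω ≈ 3.33×10^4 rad/s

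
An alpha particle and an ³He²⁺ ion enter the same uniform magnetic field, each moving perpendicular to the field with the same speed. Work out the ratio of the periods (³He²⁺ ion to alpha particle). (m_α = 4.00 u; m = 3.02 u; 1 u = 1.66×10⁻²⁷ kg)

ratio ≈ 0.755

T = 2πm/(qB) is independent of speed, so T₂/T₁ = (m₂/q₂)/(m₁/q₁).
T_{³He²⁺ ion}/T_{alpha particle} = (5.01×10^-27/2e) / (6.64×10^-27/2e) = 0.755.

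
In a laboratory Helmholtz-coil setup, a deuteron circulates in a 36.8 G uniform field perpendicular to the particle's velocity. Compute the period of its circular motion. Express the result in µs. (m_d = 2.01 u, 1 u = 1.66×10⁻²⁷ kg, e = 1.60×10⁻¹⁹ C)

The cyclotron period is independent of speed: T = 2πm/(qB).
T = 2π(3.34×10^-27) / [(1×1.60×10^-19)(3.68×10^-3)] = 3.56×10^-5 s.

T ≈ 35.6 µs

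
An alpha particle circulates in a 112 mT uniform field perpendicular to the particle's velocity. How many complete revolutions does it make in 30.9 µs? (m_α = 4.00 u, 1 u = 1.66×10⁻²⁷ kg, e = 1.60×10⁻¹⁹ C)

T = 2πm/(qB) = 2π(6.64×10^-27) / [(2×1.60×10^-19)(0.112)] = 1.1641×10^-6 s.
N = t/T = 3.09×10^-5 / 1.1641×10^-6 ≈ 26.54, so 26 complete revolutions.

N = 26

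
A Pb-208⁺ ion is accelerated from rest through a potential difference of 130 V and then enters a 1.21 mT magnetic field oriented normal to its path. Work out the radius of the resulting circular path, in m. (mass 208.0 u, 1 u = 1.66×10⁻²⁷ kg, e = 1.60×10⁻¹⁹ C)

r ≈ 19.6 m

The kinetic energy gained is K = qV = (1×1.60×10^-19)(130) = 2.08×10^-17 J.
v = √(2K/m) = 1.10×10^4 m/s.
r = mv/(qB) = (3.45×10^-25)(1.10×10^4) / [(1×1.60×10^-19)(1.21×10^-3)] = 19.6 m.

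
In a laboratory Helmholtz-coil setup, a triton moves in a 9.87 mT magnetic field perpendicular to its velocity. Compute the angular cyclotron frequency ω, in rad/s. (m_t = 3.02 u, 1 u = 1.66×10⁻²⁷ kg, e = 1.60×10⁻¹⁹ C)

ω = qB/m = (1×1.60×10^-19)(9.87×10^-3) / (5.01×10^-27) = 3.15×10^5 rad/s.

ω ≈ 3.15×10^5 rad/s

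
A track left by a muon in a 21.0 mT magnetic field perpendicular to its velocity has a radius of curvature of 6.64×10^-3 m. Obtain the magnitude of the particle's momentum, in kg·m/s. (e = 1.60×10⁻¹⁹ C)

p ≈ 2.23×10^-23 kg·m/s

Since qvB = mv²/r, the momentum p = mv = qBr.
p = (1×1.60×10^-19)(0.0210)(6.64×10^-3) = 2.23×10^-23 kg·m/s.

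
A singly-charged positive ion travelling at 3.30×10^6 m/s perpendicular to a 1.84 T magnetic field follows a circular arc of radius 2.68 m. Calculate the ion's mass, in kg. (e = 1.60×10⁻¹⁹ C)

qvB = mv²/r ⇒ m = qBr/v.
m = (1×1.60×10^-19)(1.84)(2.68) / (3.30×10^6) = 2.39×10^-25 kg.

m ≈ 2.39×10^-25 kg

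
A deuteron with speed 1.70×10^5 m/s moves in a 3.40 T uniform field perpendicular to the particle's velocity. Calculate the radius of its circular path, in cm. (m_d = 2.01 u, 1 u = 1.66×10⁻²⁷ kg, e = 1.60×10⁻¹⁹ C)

r ≈ 0.104 cm

The magnetic force provides the centripetal force: qvB = mv²/r, so r = mv/(qB).
r = (3.34×10^-27 kg)(1.70×10^5 m/s) / [(1×1.60×10^-19 C)(3.40 T)] = 1.04×10^-3 m.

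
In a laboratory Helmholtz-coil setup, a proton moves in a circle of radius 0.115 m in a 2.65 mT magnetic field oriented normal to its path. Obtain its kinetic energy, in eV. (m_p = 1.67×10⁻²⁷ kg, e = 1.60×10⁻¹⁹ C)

K ≈ 4.45 eV

v = qBr/m = (1×1.60×10^-19)(2.65×10^-3)(0.115) / (1.67×10^-27) = 2.92×10^4 m/s.
K = ½mv² = 0.5·(1.67×10^-27)·(2.92×10^4)² = 7.12×10^-19 J = 4.45 eV.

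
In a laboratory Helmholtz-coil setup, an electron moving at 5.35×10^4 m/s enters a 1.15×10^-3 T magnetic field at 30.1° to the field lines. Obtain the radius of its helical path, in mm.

r ≈ 0.133 mm

Only the perpendicular component v⊥ = v sin30.1° = 2.68×10^4 m/s is bent by the field.
r = m v⊥ /(qB) = (9.11×10^-31)(2.68×10^4) / [(1×1.60×10^-19)(1.15×10^-3)] = 1.33×10^-4 m.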